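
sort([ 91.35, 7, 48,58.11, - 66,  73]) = [ - 66, 7, 48, 58.11,  73,91.35]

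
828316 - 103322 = 724994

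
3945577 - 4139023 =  - 193446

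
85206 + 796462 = 881668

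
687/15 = 45 + 4/5 = 45.80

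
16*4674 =74784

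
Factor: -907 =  - 907^1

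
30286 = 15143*2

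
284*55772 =15839248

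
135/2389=135/2389 =0.06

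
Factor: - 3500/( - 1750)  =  2= 2^1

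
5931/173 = 5931/173 = 34.28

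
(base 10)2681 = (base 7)10550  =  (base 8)5171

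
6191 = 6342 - 151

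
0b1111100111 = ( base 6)4343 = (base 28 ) 17j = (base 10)999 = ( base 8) 1747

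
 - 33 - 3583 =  - 3616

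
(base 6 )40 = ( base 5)44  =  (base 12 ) 20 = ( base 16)18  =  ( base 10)24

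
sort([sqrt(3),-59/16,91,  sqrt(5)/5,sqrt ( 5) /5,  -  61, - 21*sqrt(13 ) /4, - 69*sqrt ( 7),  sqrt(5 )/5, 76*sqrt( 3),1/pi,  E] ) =[ - 69*sqrt(7),-61, -21*sqrt(13)/4, - 59/16 , 1/pi , sqrt ( 5)/5,sqrt( 5)/5, sqrt( 5) /5,sqrt(3 ),E,91, 76*sqrt ( 3) ] 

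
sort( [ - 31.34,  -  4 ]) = [ - 31.34, - 4] 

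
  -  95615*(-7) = 669305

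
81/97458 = 27/32486 = 0.00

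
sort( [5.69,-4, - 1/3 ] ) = [-4 , - 1/3, 5.69]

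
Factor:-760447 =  - 760447^1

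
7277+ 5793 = 13070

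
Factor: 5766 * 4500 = 25947000 = 2^3* 3^3 * 5^3*31^2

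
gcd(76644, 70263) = 9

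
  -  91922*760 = -69860720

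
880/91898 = 440/45949= 0.01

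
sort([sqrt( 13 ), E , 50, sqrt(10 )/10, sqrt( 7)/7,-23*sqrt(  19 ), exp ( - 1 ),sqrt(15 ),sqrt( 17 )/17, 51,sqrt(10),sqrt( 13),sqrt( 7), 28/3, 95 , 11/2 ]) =[- 23*sqrt( 19) , sqrt( 17)/17,sqrt(10) /10,exp( - 1 ), sqrt(7 ) /7,sqrt( 7), E,sqrt(10 ) , sqrt( 13),sqrt(13 ),sqrt( 15 ), 11/2,  28/3,50 , 51, 95]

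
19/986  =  19/986 = 0.02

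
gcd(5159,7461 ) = 1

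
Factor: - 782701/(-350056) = 2^( - 3)*7^(-2 )*19^(-1)*47^( -1 )*127^1*6163^1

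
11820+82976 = 94796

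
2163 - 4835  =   - 2672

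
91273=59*1547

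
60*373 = 22380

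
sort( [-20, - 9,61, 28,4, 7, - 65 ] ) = [ - 65,-20 , - 9, 4 , 7, 28,61 ]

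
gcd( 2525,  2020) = 505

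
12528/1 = 12528 = 12528.00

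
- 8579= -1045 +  - 7534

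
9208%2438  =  1894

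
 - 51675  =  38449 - 90124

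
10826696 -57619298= - 46792602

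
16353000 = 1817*9000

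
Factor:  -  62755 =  - 5^1 * 7^1*11^1*163^1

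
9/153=1/17 = 0.06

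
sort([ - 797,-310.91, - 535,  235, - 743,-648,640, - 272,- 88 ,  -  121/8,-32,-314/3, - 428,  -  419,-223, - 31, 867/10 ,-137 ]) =[ - 797, - 743,-648, - 535,  -  428, - 419,-310.91,-272, - 223, - 137, - 314/3, - 88,-32,-31, - 121/8,867/10,235,  640]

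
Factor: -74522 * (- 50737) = 3781022714 = 2^1*7^1*113^1*449^1*5323^1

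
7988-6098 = 1890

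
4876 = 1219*4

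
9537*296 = 2822952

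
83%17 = 15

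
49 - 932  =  -883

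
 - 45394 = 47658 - 93052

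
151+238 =389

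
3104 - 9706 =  - 6602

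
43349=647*67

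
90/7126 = 45/3563 = 0.01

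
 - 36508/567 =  - 65 + 347/567 = - 64.39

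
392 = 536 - 144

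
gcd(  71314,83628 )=2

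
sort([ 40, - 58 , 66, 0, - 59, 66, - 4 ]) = [ - 59,-58, - 4 , 0,40 , 66,66] 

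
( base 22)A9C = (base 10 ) 5050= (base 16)13ba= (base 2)1001110111010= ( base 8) 11672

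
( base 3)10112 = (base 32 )2V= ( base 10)95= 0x5f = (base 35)2p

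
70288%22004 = 4276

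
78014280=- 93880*(-831)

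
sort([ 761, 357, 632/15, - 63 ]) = [ - 63, 632/15, 357,761 ] 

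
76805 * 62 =4761910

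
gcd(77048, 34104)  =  8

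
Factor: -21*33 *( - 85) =58905 = 3^2*5^1*7^1 * 11^1 *17^1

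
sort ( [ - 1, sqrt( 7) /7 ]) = [ - 1,sqrt(7)/7]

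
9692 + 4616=14308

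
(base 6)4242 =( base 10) 962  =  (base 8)1702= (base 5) 12322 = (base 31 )101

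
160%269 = 160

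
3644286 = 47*77538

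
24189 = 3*8063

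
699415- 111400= 588015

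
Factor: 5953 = 5953^1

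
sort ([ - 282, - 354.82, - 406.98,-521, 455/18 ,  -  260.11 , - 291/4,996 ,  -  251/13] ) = [ - 521, - 406.98,  -  354.82 ,-282, - 260.11,  -  291/4,  -  251/13,455/18, 996 ]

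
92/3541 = 92/3541 = 0.03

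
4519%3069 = 1450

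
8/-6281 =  - 8/6281 = -0.00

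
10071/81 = 124 + 1/3 = 124.33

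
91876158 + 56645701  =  148521859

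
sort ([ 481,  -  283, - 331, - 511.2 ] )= [ - 511.2,-331, - 283, 481]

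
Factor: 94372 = 2^2*23593^1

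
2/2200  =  1/1100 = 0.00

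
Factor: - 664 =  - 2^3 * 83^1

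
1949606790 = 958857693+990749097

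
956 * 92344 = 88280864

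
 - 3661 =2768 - 6429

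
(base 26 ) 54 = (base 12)B2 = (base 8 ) 206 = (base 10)134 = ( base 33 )42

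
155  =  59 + 96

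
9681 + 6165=15846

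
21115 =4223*5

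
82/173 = 82/173 =0.47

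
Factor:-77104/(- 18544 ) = 79/19=19^(  -  1)*79^1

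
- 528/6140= -132/1535 = - 0.09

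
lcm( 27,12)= 108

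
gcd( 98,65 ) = 1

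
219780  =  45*4884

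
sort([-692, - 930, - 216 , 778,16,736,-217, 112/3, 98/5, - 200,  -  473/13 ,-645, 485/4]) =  [ - 930,- 692,  -  645, -217 ,-216,  -  200, - 473/13,  16, 98/5 , 112/3,485/4,  736, 778]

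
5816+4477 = 10293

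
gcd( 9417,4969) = 1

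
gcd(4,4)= 4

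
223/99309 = 223/99309 = 0.00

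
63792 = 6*10632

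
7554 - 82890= - 75336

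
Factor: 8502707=8502707^1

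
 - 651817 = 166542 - 818359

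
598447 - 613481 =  - 15034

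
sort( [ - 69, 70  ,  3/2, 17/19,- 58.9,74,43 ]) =[- 69, - 58.9, 17/19,  3/2,43, 70, 74 ]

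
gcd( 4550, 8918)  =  182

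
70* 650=45500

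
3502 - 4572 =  - 1070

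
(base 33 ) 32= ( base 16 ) 65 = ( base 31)38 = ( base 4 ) 1211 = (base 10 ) 101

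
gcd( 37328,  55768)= 8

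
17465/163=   17465/163= 107.15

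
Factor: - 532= - 2^2 * 7^1 * 19^1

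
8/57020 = 2/14255= 0.00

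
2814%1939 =875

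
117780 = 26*4530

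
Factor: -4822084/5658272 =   -  1205521/1414568 = - 2^(  -  3 ) * 17^1*151^( - 1) * 1171^( - 1)*70913^1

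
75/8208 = 25/2736 = 0.01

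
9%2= 1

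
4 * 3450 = 13800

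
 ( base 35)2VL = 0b110111100100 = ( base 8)6744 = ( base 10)3556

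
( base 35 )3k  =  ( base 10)125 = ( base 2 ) 1111101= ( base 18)6h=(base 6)325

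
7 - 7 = 0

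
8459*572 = 4838548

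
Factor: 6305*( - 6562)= - 2^1 * 5^1*13^1*17^1*97^1*193^1 = - 41373410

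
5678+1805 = 7483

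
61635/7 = 8805  =  8805.00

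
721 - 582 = 139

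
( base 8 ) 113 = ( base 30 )2f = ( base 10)75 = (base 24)33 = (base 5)300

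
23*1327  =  30521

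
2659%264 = 19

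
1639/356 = 4  +  215/356 = 4.60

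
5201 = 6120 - 919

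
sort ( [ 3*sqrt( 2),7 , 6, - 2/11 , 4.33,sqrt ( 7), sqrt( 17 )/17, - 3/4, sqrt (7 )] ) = [  -  3/4, -2/11,sqrt( 17)/17,sqrt( 7), sqrt( 7),3*sqrt( 2 ),4.33 , 6,7]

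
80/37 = 80/37 = 2.16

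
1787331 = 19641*91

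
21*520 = 10920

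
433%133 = 34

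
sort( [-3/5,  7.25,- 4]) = [-4, - 3/5, 7.25]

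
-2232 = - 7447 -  - 5215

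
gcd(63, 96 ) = 3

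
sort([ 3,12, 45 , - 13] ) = [ - 13,  3,12, 45]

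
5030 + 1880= 6910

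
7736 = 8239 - 503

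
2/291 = 2/291 = 0.01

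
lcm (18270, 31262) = 1406790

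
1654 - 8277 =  - 6623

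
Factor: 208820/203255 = 788/767=2^2 * 13^( - 1 ) *59^( - 1 )*197^1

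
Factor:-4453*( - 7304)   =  2^3* 11^1*61^1*73^1*83^1 = 32524712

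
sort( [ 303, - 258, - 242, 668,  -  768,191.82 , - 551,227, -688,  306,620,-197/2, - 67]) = [ - 768, - 688, - 551, - 258, - 242,-197/2, -67,191.82,227,303,306, 620, 668]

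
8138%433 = 344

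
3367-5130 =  -1763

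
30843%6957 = 3015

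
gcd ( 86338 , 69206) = 2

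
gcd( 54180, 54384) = 12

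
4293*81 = 347733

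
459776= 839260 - 379484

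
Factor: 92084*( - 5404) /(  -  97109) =2^4*7^1 * 19^(- 2 )*193^1*269^(  -  1 )*23021^1 = 497621936/97109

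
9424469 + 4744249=14168718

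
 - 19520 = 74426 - 93946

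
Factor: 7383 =3^1*23^1* 107^1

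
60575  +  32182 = 92757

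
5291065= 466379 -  - 4824686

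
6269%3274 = 2995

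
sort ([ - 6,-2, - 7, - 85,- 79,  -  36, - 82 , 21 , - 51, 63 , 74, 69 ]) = [ -85, - 82,  -  79, -51, - 36, -7, - 6, - 2,  21 , 63,69,  74 ]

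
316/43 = 316/43 = 7.35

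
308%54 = 38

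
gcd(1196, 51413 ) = 1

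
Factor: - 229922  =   - 2^1 * 7^1*11^1*1493^1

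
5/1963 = 5/1963 = 0.00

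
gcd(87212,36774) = 2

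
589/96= 6 + 13/96 = 6.14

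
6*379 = 2274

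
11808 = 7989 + 3819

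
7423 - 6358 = 1065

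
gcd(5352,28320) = 24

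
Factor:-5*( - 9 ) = 3^2*5^1 = 45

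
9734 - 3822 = 5912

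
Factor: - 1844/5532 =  - 1/3=- 3^ ( - 1)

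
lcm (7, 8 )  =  56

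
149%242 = 149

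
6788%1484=852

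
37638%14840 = 7958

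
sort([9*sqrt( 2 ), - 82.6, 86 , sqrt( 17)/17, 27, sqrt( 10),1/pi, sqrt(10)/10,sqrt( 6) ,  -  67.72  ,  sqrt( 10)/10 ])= [-82.6,-67.72 , sqrt ( 17)/17, sqrt( 10)/10 , sqrt( 10 ) /10, 1/pi, sqrt( 6), sqrt( 10 ),9 * sqrt (2),  27  ,  86]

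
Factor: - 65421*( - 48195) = 3^7 * 5^1*7^1*17^1*2423^1  =  3152965095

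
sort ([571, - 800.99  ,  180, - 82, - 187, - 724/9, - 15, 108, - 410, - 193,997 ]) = [ - 800.99, - 410, - 193,-187, -82, - 724/9, - 15,108,  180,571,997 ] 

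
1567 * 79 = 123793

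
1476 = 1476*1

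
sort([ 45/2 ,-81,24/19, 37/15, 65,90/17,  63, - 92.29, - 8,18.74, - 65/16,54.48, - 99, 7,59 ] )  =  [ - 99, - 92.29, - 81,-8, - 65/16, 24/19, 37/15 , 90/17,7, 18.74,45/2, 54.48, 59 , 63 , 65 ]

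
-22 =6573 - 6595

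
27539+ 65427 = 92966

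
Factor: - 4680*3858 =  - 18055440 = - 2^4*3^3 * 5^1*13^1*643^1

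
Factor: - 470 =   -  2^1*5^1*47^1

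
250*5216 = 1304000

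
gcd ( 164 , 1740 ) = 4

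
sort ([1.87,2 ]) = [1.87, 2]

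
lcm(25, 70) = 350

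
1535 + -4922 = - 3387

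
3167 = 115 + 3052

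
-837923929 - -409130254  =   - 428793675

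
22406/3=7468 + 2/3 = 7468.67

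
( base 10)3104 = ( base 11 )2372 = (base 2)110000100000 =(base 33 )2s2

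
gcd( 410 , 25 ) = 5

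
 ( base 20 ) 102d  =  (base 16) 1f75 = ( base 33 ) 7d1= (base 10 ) 8053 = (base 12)47B1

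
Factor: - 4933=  - 4933^1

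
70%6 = 4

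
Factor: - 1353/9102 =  - 2^(-1)*11^1*37^( - 1 )  =  -11/74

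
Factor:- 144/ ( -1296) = 3^(-2)= 1/9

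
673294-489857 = 183437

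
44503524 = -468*(-95093)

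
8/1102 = 4/551= 0.01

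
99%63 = 36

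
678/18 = 113/3= 37.67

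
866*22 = 19052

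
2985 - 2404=581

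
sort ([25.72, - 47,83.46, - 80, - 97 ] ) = [ - 97, - 80, - 47,25.72,83.46 ]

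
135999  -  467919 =-331920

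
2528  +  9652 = 12180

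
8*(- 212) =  - 1696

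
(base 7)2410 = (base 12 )621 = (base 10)889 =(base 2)1101111001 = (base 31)SL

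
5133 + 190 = 5323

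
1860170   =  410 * 4537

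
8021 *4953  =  39728013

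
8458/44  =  192+5/22 = 192.23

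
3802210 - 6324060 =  - 2521850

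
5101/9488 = 5101/9488 = 0.54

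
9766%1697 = 1281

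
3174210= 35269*90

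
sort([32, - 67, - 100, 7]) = [ - 100, - 67 , 7,32 ] 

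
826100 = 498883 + 327217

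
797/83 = 9  +  50/83  =  9.60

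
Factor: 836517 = 3^1*11^1* 25349^1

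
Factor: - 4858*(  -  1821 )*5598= 2^2 * 3^3*7^1*311^1  *  347^1*607^1  =  49522247964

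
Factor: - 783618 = -2^1*3^1*11^1*31^1*383^1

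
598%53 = 15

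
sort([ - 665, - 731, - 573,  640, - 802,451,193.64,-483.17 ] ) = [ - 802, - 731,-665,-573,-483.17,193.64, 451,640 ]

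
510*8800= 4488000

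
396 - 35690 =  - 35294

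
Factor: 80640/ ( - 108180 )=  - 448/601 = - 2^6*7^1*601^ (-1) 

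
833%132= 41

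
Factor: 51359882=2^1*7^1 *3668563^1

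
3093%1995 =1098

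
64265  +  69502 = 133767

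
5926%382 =196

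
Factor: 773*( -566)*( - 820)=358764760 = 2^3*5^1*41^1 *283^1*773^1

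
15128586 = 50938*297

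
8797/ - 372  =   - 24 + 131/372  =  - 23.65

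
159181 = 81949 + 77232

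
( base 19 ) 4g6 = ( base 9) 2358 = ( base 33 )1K5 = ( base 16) 6DA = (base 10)1754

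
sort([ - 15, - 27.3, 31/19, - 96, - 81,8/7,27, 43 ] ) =[ - 96, - 81, - 27.3, - 15,8/7, 31/19,27, 43]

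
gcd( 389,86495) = 1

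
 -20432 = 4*(-5108)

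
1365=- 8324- - 9689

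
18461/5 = 18461/5 = 3692.20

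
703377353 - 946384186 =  - 243006833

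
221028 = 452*489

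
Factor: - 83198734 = -2^1*41599367^1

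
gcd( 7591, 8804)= 1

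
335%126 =83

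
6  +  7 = 13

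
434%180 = 74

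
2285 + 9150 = 11435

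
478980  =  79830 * 6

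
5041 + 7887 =12928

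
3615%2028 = 1587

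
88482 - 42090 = 46392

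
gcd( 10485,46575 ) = 45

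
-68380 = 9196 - 77576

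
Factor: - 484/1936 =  - 1/4 =- 2^( - 2 )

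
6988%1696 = 204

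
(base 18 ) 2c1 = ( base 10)865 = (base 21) 1k4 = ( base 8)1541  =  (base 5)11430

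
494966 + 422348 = 917314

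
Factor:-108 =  - 2^2 *3^3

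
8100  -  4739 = 3361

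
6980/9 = 6980/9 = 775.56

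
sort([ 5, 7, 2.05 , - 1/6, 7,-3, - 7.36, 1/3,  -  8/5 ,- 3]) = [-7.36, - 3,-3,-8/5,- 1/6,  1/3, 2.05, 5, 7, 7]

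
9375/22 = 9375/22  =  426.14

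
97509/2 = 48754 + 1/2=48754.50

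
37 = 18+19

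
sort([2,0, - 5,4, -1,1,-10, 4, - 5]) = [ - 10,-5, - 5, - 1,0 , 1,2,4, 4]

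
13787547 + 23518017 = 37305564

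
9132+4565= 13697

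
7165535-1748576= 5416959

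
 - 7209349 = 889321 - 8098670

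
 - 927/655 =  - 2 + 383/655  =  -  1.42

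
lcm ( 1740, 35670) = 71340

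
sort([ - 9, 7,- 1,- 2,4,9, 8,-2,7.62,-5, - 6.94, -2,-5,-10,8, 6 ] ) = [ - 10 , - 9, - 6.94,  -  5, - 5,-2,-2,-2, - 1,4, 6,7,7.62,8,8 , 9 ]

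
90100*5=450500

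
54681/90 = 18227/30= 607.57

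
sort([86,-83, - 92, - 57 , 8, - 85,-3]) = [ - 92,  -  85,- 83, - 57,  -  3, 8, 86] 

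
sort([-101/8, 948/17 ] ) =[ -101/8,948/17]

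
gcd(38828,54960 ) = 4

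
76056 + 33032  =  109088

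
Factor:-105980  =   - 2^2*5^1*7^1*757^1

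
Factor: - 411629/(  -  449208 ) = 2^(-3)*3^( - 2 )* 17^( - 1)*107^1 * 367^( - 1)*3847^1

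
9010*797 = 7180970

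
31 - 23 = 8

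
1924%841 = 242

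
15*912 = 13680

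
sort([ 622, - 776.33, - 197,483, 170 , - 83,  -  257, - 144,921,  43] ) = [ - 776.33, - 257, - 197, - 144, - 83,43,170,483,622, 921 ]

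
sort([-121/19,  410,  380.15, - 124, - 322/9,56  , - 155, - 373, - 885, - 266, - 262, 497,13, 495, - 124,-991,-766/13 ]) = [-991,-885, - 373, - 266, - 262 , - 155,  -  124, - 124, -766/13,-322/9 , - 121/19, 13, 56, 380.15,410,495,497 ] 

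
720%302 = 116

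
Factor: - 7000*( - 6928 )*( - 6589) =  - 319540144000 = -  2^7*5^3*7^1*11^1*433^1*599^1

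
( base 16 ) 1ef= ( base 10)495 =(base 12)353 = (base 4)13233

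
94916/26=3650 + 8/13 = 3650.62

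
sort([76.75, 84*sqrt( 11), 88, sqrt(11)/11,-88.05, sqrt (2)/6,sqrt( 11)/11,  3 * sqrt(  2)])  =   [-88.05,sqrt(2 ) /6, sqrt(11 ) /11, sqrt(11)/11, 3*sqrt(2), 76.75,88,84*sqrt(11) ]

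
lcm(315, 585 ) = 4095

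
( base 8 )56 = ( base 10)46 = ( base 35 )1b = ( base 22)22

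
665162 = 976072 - 310910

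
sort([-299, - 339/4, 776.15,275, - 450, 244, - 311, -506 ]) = [ - 506, - 450, - 311, - 299, - 339/4,244 , 275,776.15]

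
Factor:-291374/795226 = -17^(-1)*19^(-1)*1231^(  -  1)*145687^1 = - 145687/397613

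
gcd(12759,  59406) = 3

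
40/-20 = -2/1 = - 2.00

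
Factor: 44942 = 2^1 * 23^1*977^1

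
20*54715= 1094300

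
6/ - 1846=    - 1  +  920/923 =-0.00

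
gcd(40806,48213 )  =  9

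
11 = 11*1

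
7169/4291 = 1 + 2878/4291 = 1.67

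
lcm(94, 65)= 6110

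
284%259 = 25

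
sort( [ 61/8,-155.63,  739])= [-155.63,  61/8 , 739 ]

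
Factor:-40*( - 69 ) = 2760=2^3*3^1*5^1*23^1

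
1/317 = 1/317=0.00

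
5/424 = 5/424= 0.01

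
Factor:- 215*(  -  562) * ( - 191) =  - 2^1 * 5^1*43^1*191^1* 281^1 = -23078530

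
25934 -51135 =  - 25201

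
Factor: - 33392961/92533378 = -4770423/13219054 = - 2^( - 1 )*3^2 * 7^1 *1217^(-1)*5431^(  -  1)*75721^1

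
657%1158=657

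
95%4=3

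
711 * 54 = 38394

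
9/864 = 1/96 = 0.01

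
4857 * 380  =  1845660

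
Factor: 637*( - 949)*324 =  - 195862212 = - 2^2*3^4*7^2*13^2*73^1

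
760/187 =760/187 = 4.06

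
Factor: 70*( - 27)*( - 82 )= 154980 = 2^2 *3^3*5^1*7^1*41^1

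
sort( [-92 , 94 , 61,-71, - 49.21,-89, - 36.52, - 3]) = [  -  92 , - 89, -71, -49.21,-36.52, - 3, 61,94]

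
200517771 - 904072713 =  - 703554942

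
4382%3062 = 1320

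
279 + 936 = 1215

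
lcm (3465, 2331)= 128205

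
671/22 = 30 + 1/2 = 30.50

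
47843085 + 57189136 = 105032221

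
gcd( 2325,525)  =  75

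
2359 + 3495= 5854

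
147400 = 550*268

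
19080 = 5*3816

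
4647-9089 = -4442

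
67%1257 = 67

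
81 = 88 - 7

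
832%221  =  169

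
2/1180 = 1/590 =0.00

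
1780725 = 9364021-7583296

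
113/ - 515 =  - 1 + 402/515 = - 0.22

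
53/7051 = 53/7051 = 0.01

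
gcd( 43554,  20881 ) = 7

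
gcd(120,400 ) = 40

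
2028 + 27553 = 29581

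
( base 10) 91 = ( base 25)3G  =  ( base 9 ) 111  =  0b1011011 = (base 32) 2r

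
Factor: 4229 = 4229^1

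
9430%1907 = 1802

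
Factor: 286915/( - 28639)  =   - 5^1*13^( - 1)*2203^( - 1 )*57383^1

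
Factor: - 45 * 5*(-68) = 2^2*3^2*5^2 *17^1 = 15300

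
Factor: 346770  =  2^1 * 3^2*5^1*  3853^1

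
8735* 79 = 690065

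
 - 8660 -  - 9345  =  685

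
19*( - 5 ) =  - 95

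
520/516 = 130/129  =  1.01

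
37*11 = 407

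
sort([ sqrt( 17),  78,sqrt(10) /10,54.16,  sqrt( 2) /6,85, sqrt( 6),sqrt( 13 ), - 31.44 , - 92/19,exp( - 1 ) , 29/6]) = [- 31.44,-92/19,sqrt( 2) /6,sqrt( 10)/10,exp( - 1 ),sqrt( 6),sqrt( 13 ), sqrt( 17 ), 29/6 , 54.16,78 , 85 ] 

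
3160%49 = 24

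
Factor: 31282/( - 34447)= -2^1*7^( - 2)*19^( - 1)* 37^(-1 )*15641^1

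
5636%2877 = 2759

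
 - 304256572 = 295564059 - 599820631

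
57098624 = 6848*8338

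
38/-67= - 1+29/67 = - 0.57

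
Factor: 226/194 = 113/97 = 97^( -1 )*113^1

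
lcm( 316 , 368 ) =29072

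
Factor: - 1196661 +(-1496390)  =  - 2693051 = - 89^1 *30259^1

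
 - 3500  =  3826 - 7326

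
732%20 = 12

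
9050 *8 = 72400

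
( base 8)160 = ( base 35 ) 37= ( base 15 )77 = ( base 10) 112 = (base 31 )3J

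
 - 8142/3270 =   -  3 + 278/545  =  - 2.49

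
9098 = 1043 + 8055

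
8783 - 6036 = 2747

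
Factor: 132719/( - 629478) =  - 2^(-1) * 3^( - 3)*17^1 * 37^1*211^1*11657^( - 1)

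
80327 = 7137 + 73190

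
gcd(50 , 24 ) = 2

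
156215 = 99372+56843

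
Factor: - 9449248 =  - 2^5*71^1*4159^1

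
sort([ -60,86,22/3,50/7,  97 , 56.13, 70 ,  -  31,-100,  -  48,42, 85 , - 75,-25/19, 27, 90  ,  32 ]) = [-100,  -  75,  -  60, -48,-31,-25/19, 50/7,22/3, 27, 32, 42,56.13, 70 , 85,86,90, 97] 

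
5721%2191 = 1339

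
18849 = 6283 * 3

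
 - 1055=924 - 1979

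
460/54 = 8+14/27 = 8.52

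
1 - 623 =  - 622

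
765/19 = 40+ 5/19 = 40.26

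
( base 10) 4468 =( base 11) 33a2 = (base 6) 32404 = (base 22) 952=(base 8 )10564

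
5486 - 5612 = - 126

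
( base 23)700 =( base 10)3703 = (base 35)30s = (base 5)104303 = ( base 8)7167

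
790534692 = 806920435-16385743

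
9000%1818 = 1728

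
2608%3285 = 2608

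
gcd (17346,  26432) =826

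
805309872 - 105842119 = 699467753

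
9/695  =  9/695 = 0.01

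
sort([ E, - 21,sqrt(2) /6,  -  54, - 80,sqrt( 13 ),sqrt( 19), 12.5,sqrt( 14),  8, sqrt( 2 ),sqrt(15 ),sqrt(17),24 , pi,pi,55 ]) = [-80, - 54, - 21, sqrt(2)/6, sqrt( 2 ),E,  pi,pi, sqrt( 13),sqrt ( 14),sqrt( 15),sqrt( 17 ),sqrt (19), 8,12.5, 24,55]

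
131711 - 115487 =16224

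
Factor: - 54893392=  - 2^4*1447^1*2371^1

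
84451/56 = 1508 + 3/56 = 1508.05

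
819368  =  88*9311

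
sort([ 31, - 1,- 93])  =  [ - 93, - 1,  31]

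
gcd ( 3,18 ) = 3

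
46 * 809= 37214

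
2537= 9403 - 6866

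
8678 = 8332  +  346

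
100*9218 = 921800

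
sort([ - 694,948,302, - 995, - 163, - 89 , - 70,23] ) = [ - 995, - 694, - 163, - 89, - 70 , 23, 302,948 ]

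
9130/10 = 913  =  913.00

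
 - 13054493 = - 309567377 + 296512884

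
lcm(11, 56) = 616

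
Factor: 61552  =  2^4*3847^1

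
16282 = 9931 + 6351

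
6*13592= 81552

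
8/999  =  8/999 = 0.01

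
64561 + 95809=160370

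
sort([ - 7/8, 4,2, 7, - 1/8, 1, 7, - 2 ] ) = [ - 2, - 7/8, - 1/8,1, 2,4, 7, 7] 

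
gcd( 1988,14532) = 28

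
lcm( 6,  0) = 0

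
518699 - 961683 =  - 442984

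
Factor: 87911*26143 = 13^1*2011^1*87911^1 = 2298257273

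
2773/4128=2773/4128 = 0.67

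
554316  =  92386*6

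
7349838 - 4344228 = 3005610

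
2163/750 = 2 + 221/250 = 2.88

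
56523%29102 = 27421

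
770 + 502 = 1272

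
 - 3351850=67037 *( - 50)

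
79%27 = 25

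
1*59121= 59121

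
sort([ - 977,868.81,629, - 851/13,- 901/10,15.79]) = [ - 977, - 901/10, - 851/13, 15.79,629,868.81]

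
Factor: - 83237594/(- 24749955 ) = 2^1*3^( - 4) * 5^( - 1 )*11^2*19^1*23^(-1 )*43^1*421^1*2657^( - 1 ) 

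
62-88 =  - 26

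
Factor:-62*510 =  - 31620= - 2^2*3^1*5^1  *  17^1*31^1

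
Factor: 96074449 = 67^1*1433947^1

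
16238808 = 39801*408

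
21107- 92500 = - 71393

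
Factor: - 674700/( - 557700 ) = 173/143 =11^ ( - 1 ) * 13^( -1 )*173^1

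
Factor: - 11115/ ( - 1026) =2^( - 1 )*3^( - 1 )*5^1 *13^1= 65/6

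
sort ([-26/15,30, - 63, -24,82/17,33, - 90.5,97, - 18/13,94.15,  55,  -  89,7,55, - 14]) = [ -90.5,  -  89, - 63,-24,-14 ,-26/15,-18/13,82/17,  7, 30 , 33, 55,55,94.15,  97 ]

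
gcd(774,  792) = 18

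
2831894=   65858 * 43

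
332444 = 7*47492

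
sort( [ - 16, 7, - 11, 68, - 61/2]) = [-61/2, - 16,-11, 7,68 ] 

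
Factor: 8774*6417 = 2^1*3^2*23^1*31^1*41^1*107^1 = 56302758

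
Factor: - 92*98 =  - 2^3*7^2*23^1 = - 9016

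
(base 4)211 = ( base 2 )100101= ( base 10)37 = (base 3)1101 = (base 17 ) 23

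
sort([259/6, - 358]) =[ - 358, 259/6]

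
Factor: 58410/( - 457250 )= - 3^2*5^( - 2)*11^1  *31^( - 1) =- 99/775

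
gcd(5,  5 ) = 5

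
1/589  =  1/589= 0.00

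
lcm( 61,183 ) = 183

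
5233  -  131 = 5102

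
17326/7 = 17326/7 = 2475.14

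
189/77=27/11 =2.45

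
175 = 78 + 97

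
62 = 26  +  36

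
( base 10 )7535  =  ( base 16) 1d6f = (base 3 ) 101100002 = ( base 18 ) 154B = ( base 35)65a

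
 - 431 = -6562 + 6131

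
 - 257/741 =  - 257/741 =-  0.35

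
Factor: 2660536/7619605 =2^3 * 5^( - 1 ) *7^( - 1)*29^( - 1)*7507^ ( - 1)*332567^1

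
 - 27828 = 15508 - 43336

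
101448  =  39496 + 61952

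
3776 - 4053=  - 277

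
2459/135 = 18 + 29/135 = 18.21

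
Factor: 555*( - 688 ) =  - 2^4*3^1 *5^1*37^1*43^1 = - 381840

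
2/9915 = 2/9915 = 0.00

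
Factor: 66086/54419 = 2^1 *173^1*191^1 * 54419^(-1)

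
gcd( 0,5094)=5094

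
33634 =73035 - 39401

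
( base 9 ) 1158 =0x35f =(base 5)11423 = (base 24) 1BN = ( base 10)863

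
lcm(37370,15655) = 1158470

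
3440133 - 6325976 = -2885843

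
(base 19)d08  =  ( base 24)83L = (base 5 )122301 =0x125D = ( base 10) 4701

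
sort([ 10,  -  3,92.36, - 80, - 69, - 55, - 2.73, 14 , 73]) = [-80 , - 69, - 55, - 3, - 2.73,10,14 , 73,  92.36] 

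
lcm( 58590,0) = 0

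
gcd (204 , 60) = 12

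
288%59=52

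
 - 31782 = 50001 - 81783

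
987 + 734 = 1721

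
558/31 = 18 = 18.00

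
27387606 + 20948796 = 48336402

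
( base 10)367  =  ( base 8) 557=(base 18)127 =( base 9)447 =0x16F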